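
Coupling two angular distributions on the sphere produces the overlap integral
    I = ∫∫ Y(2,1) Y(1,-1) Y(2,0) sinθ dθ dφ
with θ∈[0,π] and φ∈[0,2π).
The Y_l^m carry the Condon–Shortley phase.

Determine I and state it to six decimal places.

0.000000

Σlᵢ=5 odd — θ-integrand is odd under cosθ→−cosθ; I=0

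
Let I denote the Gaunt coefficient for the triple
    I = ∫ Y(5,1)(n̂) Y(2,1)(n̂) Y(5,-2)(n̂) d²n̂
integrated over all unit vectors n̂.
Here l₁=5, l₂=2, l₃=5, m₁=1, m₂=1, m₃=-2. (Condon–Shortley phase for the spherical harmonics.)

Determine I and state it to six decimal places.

m-sum 0 ✓  L=12 even ✓  3≤5≤7 ✓
Π(2lᵢ+1) = 11×5×11 = 605
triangle coeff Δ(5,2,5) = 1/38610
Σ_t [0,2]: t=0:+1/2880 t=1:−1/576 t=2:+1/2880 = -1/960
(3j)²=10/429 [(5 2 5; 0 0 0)], sign=+1
Σ_t [1,2]: t=1:−1/1440 t=2:+1/2880 = -1/2880
(3j)²=7/715 [(5 2 5; 1 1 -2)], sign=+1
⇒ 4πI² = 70/507
I = (+1)√(70/507/(4π)) = 0.10481902

0.104819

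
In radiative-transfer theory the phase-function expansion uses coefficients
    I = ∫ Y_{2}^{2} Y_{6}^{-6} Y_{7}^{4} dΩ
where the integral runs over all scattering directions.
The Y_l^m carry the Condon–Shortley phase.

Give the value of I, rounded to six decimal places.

0.000000

L=15 odd ⇒ parity kills the (l;000) factor ⇒ I = 0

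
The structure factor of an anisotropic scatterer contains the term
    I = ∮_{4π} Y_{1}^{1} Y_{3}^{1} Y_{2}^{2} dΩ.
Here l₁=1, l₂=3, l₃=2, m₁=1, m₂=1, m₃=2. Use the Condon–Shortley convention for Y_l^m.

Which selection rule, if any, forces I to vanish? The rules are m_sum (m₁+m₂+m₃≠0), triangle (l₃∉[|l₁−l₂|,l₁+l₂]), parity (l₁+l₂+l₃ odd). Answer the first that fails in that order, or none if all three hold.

m_sum

m₁+m₂+m₃ = 1 + 1 + 2 = 4  ✗
triangle: |1−3|=2 ≤ l₃=2 ≤ 1+3=4
parity: l₁+l₂+l₃ = 6 is even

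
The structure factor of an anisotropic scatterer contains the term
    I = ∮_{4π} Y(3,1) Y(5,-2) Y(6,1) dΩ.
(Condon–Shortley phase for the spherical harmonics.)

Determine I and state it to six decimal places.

m-sum 0 ✓  L=14 even ✓  2≤6≤8 ✓
Π(2lᵢ+1) = 7×11×13 = 1001
triangle coeff Δ(3,5,6) = 1/675675
Σ_t [0,2]: t=0:+1/8640 t=1:−1/2304 t=2:+1/8640 = -7/34560
(3j)²=7/429 [(3 5 6; 0 0 0)], sign=-1
Σ_t [0,2]: t=0:+1/5760 t=1:−1/8640 t=2:+1/241920 = 1/16128
(3j)²=5/1001 [(3 5 6; 1 -2 1)], sign=-1
⇒ 4πI² = 35/429
I = (+1)√(35/429/(4π)) = 0.08057502

0.080575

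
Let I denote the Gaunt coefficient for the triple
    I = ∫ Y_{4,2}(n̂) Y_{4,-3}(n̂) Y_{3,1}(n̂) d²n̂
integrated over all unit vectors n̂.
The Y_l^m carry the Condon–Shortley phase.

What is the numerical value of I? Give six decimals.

L=11 odd ⇒ parity kills the (l;000) factor ⇒ I = 0

0.000000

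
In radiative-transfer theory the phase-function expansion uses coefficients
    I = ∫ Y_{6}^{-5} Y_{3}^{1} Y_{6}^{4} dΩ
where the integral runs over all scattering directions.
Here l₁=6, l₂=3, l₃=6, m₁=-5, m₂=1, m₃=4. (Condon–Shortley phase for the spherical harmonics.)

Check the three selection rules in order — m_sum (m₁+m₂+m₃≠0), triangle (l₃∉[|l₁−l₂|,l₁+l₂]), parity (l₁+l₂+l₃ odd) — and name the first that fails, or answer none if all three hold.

parity

Σmᵢ = 0  ✓
l₃∈[|l₁−l₂|,l₁+l₂]=[3,9], have l₃=6  ✓
Σlᵢ = 15 ⇒ odd  ✗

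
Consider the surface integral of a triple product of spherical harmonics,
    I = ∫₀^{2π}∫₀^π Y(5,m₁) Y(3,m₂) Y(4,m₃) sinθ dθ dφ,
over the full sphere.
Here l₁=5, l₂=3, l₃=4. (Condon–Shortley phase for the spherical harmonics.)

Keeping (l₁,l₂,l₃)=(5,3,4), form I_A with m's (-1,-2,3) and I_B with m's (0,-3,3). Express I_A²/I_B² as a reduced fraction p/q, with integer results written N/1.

121/45

Shared (l₁,l₂,l₃)=(5,3,4): N and (l;000)² cancel in I_A²/I_B².
A: Δ = 4!·6!·2!/13! = 1/180180; Racah Σ t=0..1: t=0:+1/17280 t=1:−1/1440 = -11/17280; ⇒ 3j(5 3 4; -1 -2 3)² = 11/468, sgn +1
B: Δ = 4!·6!·2!/13! = 1/180180; Racah Σ t=0..0: t=0:+1/5760 = 1/5760; ⇒ 3j(5 3 4; 0 -3 3)² = 5/572, sgn -1
I_A²/I_B² = (11/468)/(5/572) = 121/45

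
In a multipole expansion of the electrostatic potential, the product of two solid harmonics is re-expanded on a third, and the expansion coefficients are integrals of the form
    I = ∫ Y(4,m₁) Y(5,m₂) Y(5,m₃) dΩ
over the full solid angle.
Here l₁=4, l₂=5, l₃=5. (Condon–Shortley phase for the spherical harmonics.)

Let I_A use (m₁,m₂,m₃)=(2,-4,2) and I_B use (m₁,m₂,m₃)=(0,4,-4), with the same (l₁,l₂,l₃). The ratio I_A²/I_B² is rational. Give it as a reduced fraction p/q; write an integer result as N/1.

5/6

Shared (l₁,l₂,l₃)=(4,5,5): N and (l;000)² cancel in I_A²/I_B².
A: Δ = 4!·4!·6!/15! = 1/3153150; Racah Σ t=0..1: t=0:+1/11520 t=1:−1/25920 = 1/20736; ⇒ 3j(4 5 5; 2 -4 2)² = 5/429, sgn -1
B: Δ = 4!·4!·6!/15! = 1/3153150; Racah Σ t=3..4: t=3:−1/25920 t=4:+1/69120 = -1/41472; ⇒ 3j(4 5 5; 0 4 -4)² = 2/143, sgn +1
I_A²/I_B² = (5/429)/(2/143) = 5/6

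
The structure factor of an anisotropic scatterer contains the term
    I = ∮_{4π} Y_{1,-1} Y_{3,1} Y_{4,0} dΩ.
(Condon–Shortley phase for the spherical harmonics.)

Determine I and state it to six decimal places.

m-sum 0 ✓  L=8 even ✓  2≤4≤4 ✓
Π(2lᵢ+1) = 3×7×9 = 189
triangle coeff Δ(1,3,4) = 1/252
Σ_t [0,0]: t=0:+1/36 = 1/36
(3j)²=4/63 [(1 3 4; 0 0 0)], sign=+1
Σ_t [0,0]: t=0:+1/96 = 1/96
(3j)²=1/42 [(1 3 4; -1 1 0)], sign=+1
⇒ 4πI² = 2/7
I = (+1)√(2/7/(4π)) = 0.15078601

0.150786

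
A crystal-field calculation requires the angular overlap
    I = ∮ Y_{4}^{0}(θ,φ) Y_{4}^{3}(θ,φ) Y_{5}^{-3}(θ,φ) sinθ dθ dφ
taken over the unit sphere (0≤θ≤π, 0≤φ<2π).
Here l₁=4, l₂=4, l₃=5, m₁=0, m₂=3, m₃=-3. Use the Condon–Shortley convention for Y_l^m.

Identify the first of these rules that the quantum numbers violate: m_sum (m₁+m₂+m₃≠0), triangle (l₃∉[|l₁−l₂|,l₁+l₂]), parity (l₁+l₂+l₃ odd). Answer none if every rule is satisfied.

parity

Σmᵢ = 0  ✓
l₃∈[|l₁−l₂|,l₁+l₂]=[0,8], have l₃=5  ✓
Σlᵢ = 13 ⇒ odd  ✗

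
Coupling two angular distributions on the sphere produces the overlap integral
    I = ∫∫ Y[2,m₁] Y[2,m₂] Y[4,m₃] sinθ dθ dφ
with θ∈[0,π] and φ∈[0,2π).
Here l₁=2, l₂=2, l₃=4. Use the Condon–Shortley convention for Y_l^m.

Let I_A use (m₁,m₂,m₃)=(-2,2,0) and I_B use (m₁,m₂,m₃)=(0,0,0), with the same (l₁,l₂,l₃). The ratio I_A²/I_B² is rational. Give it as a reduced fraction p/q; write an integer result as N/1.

Shared (l₁,l₂,l₃)=(2,2,4): N and (l;000)² cancel in I_A²/I_B².
A: Δ = 0!·4!·4!/9! = 1/630; Racah Σ t=0..0: t=0:+1/576 = 1/576; ⇒ 3j(2 2 4; -2 2 0)² = 1/630, sgn +1
B: Δ = 0!·4!·4!/9! = 1/630; Racah Σ t=0..0: t=0:+1/16 = 1/16; ⇒ 3j(2 2 4; 0 0 0)² = 2/35, sgn +1
I_A²/I_B² = (1/630)/(2/35) = 1/36

1/36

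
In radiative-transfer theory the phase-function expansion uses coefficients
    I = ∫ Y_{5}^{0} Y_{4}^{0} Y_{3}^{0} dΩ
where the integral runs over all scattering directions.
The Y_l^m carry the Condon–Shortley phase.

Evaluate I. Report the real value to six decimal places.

m-sum 0 ✓  L=12 even ✓  1≤3≤9 ✓
Π(2lᵢ+1) = 11×9×7 = 693
triangle coeff Δ(5,4,3) = 1/180180
Σ_t [2,4]: t=2:+1/576 t=3:−1/144 t=4:+1/576 = -1/288
(3j)²=20/1001 [(5 4 3; 0 0 0)], sign=+1
(m-triple is (0,0,0) — same symbol as above.)
⇒ 4πI² = 3600/13013
I = (+1)√(3600/13013/(4π)) = 0.14837393

0.148374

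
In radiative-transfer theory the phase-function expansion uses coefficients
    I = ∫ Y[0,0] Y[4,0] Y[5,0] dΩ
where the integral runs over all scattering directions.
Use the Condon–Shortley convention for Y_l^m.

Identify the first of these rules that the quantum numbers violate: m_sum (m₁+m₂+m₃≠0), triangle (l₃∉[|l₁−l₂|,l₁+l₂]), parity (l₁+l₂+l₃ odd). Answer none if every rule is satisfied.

m₁+m₂+m₃ = 0 + 0 + 0 = 0  ✓
triangle: |0−4|=4 ≤ l₃=5 ≤ 0+4=4  ✗
parity: l₁+l₂+l₃ = 9 is odd

triangle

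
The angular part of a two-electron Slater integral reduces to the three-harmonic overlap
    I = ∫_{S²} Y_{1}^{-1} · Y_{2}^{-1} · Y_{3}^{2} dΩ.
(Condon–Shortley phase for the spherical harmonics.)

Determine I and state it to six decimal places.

m-sum 0 ✓  L=6 even ✓  1≤3≤3 ✓
Π(2lᵢ+1) = 3×5×7 = 105
triangle coeff Δ(1,2,3) = 1/105
Σ_t [0,0]: t=0:+1/4 = 1/4
(3j)²=3/35 [(1 2 3; 0 0 0)], sign=-1
Σ_t [0,0]: t=0:+1/12 = 1/12
(3j)²=2/21 [(1 2 3; -1 -1 2)], sign=-1
⇒ 4πI² = 6/7
I = (+1)√(6/7/(4π)) = 0.26116903

0.261169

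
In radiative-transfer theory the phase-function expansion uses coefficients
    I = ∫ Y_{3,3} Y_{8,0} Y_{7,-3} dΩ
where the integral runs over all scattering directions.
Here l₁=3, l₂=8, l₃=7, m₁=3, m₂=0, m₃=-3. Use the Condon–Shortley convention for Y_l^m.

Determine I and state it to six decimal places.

Checks pass: Σm=0; 18 even; l₃=7∈[5,11].
(2·3+1)(2·8+1)(2·7+1) = 1785
Δ: 4! 2! 12! / 19! → 1/5290740
sum: t=1:−1/7257600 t=2:+1/2073600 t=3:−1/7257600 = 1/4838400
3j²(3 8 7; 0 0 0) = Δ·Π!·Σ² = 252/20995  (sign -1)
sum: t=0:+1/46448640 = 1/46448640
3j²(3 8 7; 3 0 -3) = Δ·Π!·Σ² = 75/8398  (sign +1)
combine: 4πI² = 1785·252/20995·75/8398 = 198450/1037153
take √, sign -1: I = -0.12339547

-0.123395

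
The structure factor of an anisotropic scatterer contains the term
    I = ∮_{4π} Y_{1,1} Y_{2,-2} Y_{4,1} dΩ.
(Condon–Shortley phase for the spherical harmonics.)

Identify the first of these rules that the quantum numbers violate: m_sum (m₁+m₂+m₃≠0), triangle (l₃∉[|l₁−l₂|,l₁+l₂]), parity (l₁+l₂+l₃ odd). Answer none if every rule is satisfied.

triangle

azimuthal sum: 1 − 2 + 1 = 0  ✓
1 ≤ 4 ≤ 3 (triangle on l)  ✗
L = 1 + 2 + 4 = 7 (odd)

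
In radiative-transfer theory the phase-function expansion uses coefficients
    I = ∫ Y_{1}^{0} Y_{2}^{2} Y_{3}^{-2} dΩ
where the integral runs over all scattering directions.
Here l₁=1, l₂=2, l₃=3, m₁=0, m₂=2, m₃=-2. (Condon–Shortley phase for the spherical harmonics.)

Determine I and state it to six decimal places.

Checks pass: Σm=0; 6 even; l₃=3∈[1,3].
(2·1+1)(2·2+1)(2·3+1) = 105
Δ: 0! 2! 4! / 7! → 1/105
sum: t=0:+1/4 = 1/4
3j²(1 2 3; 0 0 0) = Δ·Π!·Σ² = 3/35  (sign -1)
sum: t=0:+1/24 = 1/24
3j²(1 2 3; 0 2 -2) = Δ·Π!·Σ² = 1/21  (sign -1)
combine: 4πI² = 105·3/35·1/21 = 3/7
take √, sign +1: I = 0.18467439

0.184674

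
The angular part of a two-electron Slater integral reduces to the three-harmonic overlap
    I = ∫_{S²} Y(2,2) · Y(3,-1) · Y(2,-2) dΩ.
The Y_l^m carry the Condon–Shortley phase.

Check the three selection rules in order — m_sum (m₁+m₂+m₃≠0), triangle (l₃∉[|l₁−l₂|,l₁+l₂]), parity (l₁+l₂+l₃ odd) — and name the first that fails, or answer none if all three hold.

Σmᵢ = -1  ✗
l₃∈[|l₁−l₂|,l₁+l₂]=[1,5], have l₃=2
Σlᵢ = 7 ⇒ odd

m_sum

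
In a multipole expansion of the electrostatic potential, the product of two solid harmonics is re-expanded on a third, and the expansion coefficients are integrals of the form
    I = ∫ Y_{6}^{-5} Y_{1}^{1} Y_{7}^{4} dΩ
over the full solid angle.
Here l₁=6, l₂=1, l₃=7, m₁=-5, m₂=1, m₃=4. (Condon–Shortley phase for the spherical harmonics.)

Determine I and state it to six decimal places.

m-sum 0 ✓  L=14 even ✓  5≤7≤7 ✓
Π(2lᵢ+1) = 13×3×15 = 585
triangle coeff Δ(6,1,7) = 1/1365
Σ_t [0,0]: t=0:+1/518400 = 1/518400
(3j)²=7/195 [(6 1 7; 0 0 0)], sign=-1
Σ_t [0,0]: t=0:+1/79833600 = 1/79833600
(3j)²=1/455 [(6 1 7; -5 1 4)], sign=-1
⇒ 4πI² = 3/65
I = (+1)√(3/65/(4π)) = 0.06060368

0.060604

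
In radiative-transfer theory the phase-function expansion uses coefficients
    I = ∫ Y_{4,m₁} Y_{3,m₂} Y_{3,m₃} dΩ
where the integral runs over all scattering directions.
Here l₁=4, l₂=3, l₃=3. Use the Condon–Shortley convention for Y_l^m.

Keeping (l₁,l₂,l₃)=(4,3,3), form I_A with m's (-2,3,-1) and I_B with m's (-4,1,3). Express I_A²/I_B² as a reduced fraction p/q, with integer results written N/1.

Same 4,3,3: normalisation and zero-m 3j drop out of the ratio.
A: Δ: 4! 4! 2! / 11! → 1/34650; sum: t=4:+1/192 = 1/192; 3j²(4 3 3; -2 3 -1) = Δ·Π!·Σ² = 3/77  (sign +1)
B: Δ: 4! 4! 2! / 11! → 1/34650; sum: t=4:+1/1152 = 1/1152; 3j²(4 3 3; -4 1 3) = Δ·Π!·Σ² = 1/33  (sign +1)
I_A²/I_B² = (3/77)/(1/33) = 9/7

9/7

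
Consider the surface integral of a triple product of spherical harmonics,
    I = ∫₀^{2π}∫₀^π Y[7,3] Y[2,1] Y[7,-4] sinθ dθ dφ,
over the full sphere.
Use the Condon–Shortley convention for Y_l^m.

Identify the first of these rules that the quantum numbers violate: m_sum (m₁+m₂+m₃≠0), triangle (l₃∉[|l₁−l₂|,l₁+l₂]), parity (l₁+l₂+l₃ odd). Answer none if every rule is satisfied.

none

azimuthal sum: 3 + 1 − 4 = 0  ✓
5 ≤ 7 ≤ 9 (triangle on l)  ✓
L = 7 + 2 + 7 = 16 (even)  ✓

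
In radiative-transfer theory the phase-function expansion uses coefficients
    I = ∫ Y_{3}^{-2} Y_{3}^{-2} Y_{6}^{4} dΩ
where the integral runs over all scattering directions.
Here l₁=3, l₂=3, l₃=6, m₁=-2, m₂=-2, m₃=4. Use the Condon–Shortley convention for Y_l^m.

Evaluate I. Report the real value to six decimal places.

0.266131

Rules hold: Σm=0, L=12 even, 0≤6≤6.
N = 7·7·13 = 637
Δ = 0!·6!·6!/13! = 1/12012
Racah Σ t=0..0: t=0:+1/1296 = 1/1296
⇒ 3j(3 3 6; 0 0 0)² = 100/3003, sgn +1
Racah Σ t=0..0: t=0:+1/14400 = 1/14400
⇒ 3j(3 3 6; -2 -2 4)² = 6/143, sgn +1
4πI² = N·(3j₀)²·(3jₘ)² = 1400/1573
I = +1·√(0.890019/4π) = 0.26613055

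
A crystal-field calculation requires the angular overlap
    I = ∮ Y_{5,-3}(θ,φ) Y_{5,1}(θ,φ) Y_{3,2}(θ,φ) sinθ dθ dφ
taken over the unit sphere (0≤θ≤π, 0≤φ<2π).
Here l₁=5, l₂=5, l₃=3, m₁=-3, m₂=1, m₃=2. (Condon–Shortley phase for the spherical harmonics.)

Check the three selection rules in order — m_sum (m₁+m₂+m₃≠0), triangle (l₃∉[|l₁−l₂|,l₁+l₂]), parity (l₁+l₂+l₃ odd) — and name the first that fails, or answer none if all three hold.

m₁+m₂+m₃ = -3 + 1 + 2 = 0  ✓
triangle: |5−5|=0 ≤ l₃=3 ≤ 5+5=10  ✓
parity: l₁+l₂+l₃ = 13 is odd  ✗

parity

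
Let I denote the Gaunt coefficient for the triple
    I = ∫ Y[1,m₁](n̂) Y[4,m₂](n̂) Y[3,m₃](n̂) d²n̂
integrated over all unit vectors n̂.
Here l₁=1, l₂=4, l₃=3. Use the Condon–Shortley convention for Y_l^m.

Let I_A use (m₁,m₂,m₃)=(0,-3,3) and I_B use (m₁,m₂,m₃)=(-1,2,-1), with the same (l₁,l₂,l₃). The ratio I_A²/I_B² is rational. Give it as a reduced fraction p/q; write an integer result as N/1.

Same 1,4,3: normalisation and zero-m 3j drop out of the ratio.
A: Δ: 2! 0! 6! / 9! → 1/252; sum: t=1:−1/720 = -1/720; 3j²(1 4 3; 0 -3 3) = Δ·Π!·Σ² = 1/36  (sign -1)
B: Δ: 2! 0! 6! / 9! → 1/252; sum: t=2:+1/96 = 1/96; 3j²(1 4 3; -1 2 -1) = Δ·Π!·Σ² = 5/84  (sign +1)
I_A²/I_B² = (1/36)/(5/84) = 7/15

7/15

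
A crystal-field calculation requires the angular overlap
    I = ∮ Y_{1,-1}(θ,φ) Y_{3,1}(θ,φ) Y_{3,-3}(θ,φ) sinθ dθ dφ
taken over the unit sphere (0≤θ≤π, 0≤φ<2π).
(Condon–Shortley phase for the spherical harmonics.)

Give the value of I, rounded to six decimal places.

m-sum = -1 + 1 − 3 = -3 ≠ 0 ⇒ I = 0

0.000000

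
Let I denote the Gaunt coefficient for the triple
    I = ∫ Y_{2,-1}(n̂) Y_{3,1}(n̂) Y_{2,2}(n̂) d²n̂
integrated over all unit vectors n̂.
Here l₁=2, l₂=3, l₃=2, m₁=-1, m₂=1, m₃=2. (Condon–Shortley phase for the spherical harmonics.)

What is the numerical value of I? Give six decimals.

0.000000

Σmᵢ = 2 ≠ 0, so the φ-integral vanishes; I = 0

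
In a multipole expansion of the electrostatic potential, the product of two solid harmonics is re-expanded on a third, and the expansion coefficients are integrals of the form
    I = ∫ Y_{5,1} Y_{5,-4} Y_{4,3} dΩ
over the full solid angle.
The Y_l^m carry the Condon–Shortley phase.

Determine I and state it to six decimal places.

-0.168084

m-sum 0 ✓  L=14 even ✓  0≤4≤10 ✓
Π(2lᵢ+1) = 11×11×9 = 1089
triangle coeff Δ(5,5,4) = 1/3153150
Σ_t [1,5]: t=1:−1/69120 t=2:+1/1728 t=3:−1/576 t=4:+1/1728 t=5:−1/69120 = -7/11520
(3j)²=2/143 [(5 5 4; 0 0 0)], sign=-1
Σ_t [0,1]: t=0:+1/103680 t=1:−1/17280 = -1/20736
(3j)²=10/429 [(5 5 4; 1 -4 3)], sign=+1
⇒ 4πI² = 60/169
I = (-1)√(60/169/(4π)) = -0.16808437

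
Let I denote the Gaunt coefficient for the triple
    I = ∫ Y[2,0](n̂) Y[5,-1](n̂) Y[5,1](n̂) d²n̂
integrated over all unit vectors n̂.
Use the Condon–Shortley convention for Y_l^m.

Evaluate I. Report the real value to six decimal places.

-0.145565

Checks pass: Σm=0; 12 even; l₃=5∈[3,7].
(2·2+1)(2·5+1)(2·5+1) = 605
Δ: 2! 2! 8! / 13! → 1/38610
sum: t=0:+1/2880 t=1:−1/576 t=2:+1/2880 = -1/960
3j²(2 5 5; 0 0 0) = Δ·Π!·Σ² = 10/429  (sign +1)
sum: t=0:+1/2304 t=1:−1/720 t=2:+1/5760 = -1/1280
3j²(2 5 5; 0 -1 1) = Δ·Π!·Σ² = 27/1430  (sign -1)
combine: 4πI² = 605·10/429·27/1430 = 45/169
take √, sign -1: I = -0.14556534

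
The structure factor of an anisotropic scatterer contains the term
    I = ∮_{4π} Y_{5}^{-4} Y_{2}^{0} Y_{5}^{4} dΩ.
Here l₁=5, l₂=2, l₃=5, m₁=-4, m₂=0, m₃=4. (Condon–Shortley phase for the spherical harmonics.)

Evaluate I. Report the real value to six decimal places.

-0.097044

m-sum 0 ✓  L=12 even ✓  3≤5≤7 ✓
Π(2lᵢ+1) = 11×5×11 = 605
triangle coeff Δ(5,2,5) = 1/38610
Σ_t [0,2]: t=0:+1/2880 t=1:−1/576 t=2:+1/2880 = -1/960
(3j)²=10/429 [(5 2 5; 0 0 0)], sign=+1
Σ_t [1,2]: t=1:−1/40320 t=2:+1/20160 = 1/40320
(3j)²=6/715 [(5 2 5; -4 0 4)], sign=-1
⇒ 4πI² = 20/169
I = (-1)√(20/169/(4π)) = -0.09704356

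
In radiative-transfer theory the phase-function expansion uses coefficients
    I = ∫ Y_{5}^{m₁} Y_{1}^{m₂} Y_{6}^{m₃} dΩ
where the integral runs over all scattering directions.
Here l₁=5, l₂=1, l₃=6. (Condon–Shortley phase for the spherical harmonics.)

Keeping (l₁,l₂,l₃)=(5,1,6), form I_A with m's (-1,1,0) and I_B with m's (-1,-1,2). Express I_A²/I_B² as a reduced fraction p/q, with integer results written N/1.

l's match ⇒ only the (l;m) 3-j factors differ between A and B.
A: triangle coeff Δ(5,1,6) = 1/858; Σ_t [0,0]: t=0:+1/34560 = 1/34560; (3j)²=5/286 [(5 1 6; -1 1 0)], sign=+1
B: triangle coeff Δ(5,1,6) = 1/858; Σ_t [0,0]: t=0:+1/34560 = 1/34560; (3j)²=14/429 [(5 1 6; -1 -1 2)], sign=+1
I_A²/I_B² = (5/286)/(14/429) = 15/28

15/28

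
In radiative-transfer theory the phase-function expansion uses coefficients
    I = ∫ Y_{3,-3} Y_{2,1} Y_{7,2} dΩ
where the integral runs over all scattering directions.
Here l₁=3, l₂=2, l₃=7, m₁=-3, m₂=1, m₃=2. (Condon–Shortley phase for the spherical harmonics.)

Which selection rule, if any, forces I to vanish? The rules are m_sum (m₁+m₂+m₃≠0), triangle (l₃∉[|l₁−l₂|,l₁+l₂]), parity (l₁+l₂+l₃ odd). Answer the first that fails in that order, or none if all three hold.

triangle

m₁+m₂+m₃ = -3 + 1 + 2 = 0  ✓
triangle: |3−2|=1 ≤ l₃=7 ≤ 3+2=5  ✗
parity: l₁+l₂+l₃ = 12 is even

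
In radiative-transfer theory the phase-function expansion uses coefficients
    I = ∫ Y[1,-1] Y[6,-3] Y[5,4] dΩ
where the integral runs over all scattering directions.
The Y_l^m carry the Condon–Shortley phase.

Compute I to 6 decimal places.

-0.070770

Checks pass: Σm=0; 12 even; l₃=5∈[5,7].
(2·1+1)(2·6+1)(2·5+1) = 429
Δ: 2! 0! 10! / 13! → 1/858
sum: t=1:−1/14400 = -1/14400
3j²(1 6 5; 0 0 0) = Δ·Π!·Σ² = 6/143  (sign +1)
sum: t=2:+1/725760 = 1/725760
3j²(1 6 5; -1 -3 4) = Δ·Π!·Σ² = 1/286  (sign -1)
combine: 4πI² = 429·6/143·1/286 = 9/143
take √, sign -1: I = -0.07076985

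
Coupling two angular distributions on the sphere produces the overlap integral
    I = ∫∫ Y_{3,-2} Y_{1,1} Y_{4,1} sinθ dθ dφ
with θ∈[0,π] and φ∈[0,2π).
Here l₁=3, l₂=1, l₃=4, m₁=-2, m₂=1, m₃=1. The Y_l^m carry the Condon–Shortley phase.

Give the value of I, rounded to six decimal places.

Checks pass: Σm=0; 8 even; l₃=4∈[2,4].
(2·3+1)(2·1+1)(2·4+1) = 189
Δ: 0! 6! 2! / 9! → 1/252
sum: t=0:+1/36 = 1/36
3j²(3 1 4; 0 0 0) = Δ·Π!·Σ² = 4/63  (sign +1)
sum: t=0:+1/240 = 1/240
3j²(3 1 4; -2 1 1) = Δ·Π!·Σ² = 1/84  (sign -1)
combine: 4πI² = 189·4/63·1/84 = 1/7
take √, sign -1: I = -0.10662181

-0.106622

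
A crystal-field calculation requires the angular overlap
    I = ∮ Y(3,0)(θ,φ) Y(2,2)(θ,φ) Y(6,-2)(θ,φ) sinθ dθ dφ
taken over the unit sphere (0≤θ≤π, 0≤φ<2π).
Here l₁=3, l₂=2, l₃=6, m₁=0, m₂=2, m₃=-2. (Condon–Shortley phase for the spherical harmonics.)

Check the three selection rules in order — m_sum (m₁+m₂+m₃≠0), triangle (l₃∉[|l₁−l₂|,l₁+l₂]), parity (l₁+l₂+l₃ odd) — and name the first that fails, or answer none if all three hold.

triangle

Σmᵢ = 0  ✓
l₃∈[|l₁−l₂|,l₁+l₂]=[1,5], have l₃=6  ✗
Σlᵢ = 11 ⇒ odd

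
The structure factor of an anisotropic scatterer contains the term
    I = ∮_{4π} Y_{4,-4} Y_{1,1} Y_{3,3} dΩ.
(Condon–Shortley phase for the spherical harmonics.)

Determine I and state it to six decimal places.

Rules hold: Σm=0, L=8 even, 3≤3≤5.
N = 9·3·7 = 189
Δ = 2!·6!·0!/9! = 1/252
Racah Σ t=1..1: t=1:−1/36 = -1/36
⇒ 3j(4 1 3; 0 0 0)² = 4/63, sgn +1
Racah Σ t=2..2: t=2:+1/1440 = 1/1440
⇒ 3j(4 1 3; -4 1 3)² = 1/9, sgn +1
4πI² = N·(3j₀)²·(3jₘ)² = 4/3
I = +1·√(1.33333/4π) = 0.32573501

0.325735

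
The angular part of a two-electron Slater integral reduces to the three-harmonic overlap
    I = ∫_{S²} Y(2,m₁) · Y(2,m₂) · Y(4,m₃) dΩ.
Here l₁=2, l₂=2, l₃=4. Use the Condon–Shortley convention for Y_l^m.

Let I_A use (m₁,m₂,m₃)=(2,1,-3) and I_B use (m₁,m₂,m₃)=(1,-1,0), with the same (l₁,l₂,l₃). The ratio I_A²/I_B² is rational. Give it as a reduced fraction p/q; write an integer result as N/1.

Shared (l₁,l₂,l₃)=(2,2,4): N and (l;000)² cancel in I_A²/I_B².
A: Δ = 0!·4!·4!/9! = 1/630; Racah Σ t=0..0: t=0:+1/144 = 1/144; ⇒ 3j(2 2 4; 2 1 -3)² = 1/18, sgn -1
B: Δ = 0!·4!·4!/9! = 1/630; Racah Σ t=0..0: t=0:+1/36 = 1/36; ⇒ 3j(2 2 4; 1 -1 0)² = 8/315, sgn +1
I_A²/I_B² = (1/18)/(8/315) = 35/16

35/16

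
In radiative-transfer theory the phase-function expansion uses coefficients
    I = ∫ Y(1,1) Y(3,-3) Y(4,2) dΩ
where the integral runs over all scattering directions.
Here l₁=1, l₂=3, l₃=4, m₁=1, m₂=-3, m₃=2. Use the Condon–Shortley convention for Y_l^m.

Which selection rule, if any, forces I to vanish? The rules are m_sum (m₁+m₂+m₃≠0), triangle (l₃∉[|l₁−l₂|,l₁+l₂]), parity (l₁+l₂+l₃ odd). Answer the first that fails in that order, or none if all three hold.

none

m₁+m₂+m₃ = 1 − 3 + 2 = 0  ✓
triangle: |1−3|=2 ≤ l₃=4 ≤ 1+3=4  ✓
parity: l₁+l₂+l₃ = 8 is even  ✓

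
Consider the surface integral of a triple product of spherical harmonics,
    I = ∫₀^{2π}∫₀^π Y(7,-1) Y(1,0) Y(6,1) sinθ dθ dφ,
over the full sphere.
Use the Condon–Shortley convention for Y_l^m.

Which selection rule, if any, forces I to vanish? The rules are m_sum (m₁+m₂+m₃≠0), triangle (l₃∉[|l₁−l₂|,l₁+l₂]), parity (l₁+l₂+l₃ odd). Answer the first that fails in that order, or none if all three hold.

none

m₁+m₂+m₃ = -1 + 0 + 1 = 0  ✓
triangle: |7−1|=6 ≤ l₃=6 ≤ 7+1=8  ✓
parity: l₁+l₂+l₃ = 14 is even  ✓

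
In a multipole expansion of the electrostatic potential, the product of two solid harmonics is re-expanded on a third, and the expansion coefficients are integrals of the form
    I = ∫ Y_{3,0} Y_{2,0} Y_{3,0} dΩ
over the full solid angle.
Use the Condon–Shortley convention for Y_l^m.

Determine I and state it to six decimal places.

0.168209

Checks pass: Σm=0; 8 even; l₃=3∈[1,5].
(2·3+1)(2·2+1)(2·3+1) = 245
Δ: 2! 4! 2! / 9! → 1/3780
sum: t=0:+1/24 t=1:−1/4 t=2:+1/24 = -1/6
3j²(3 2 3; 0 0 0) = Δ·Π!·Σ² = 4/105  (sign +1)
(m-triple is (0,0,0) — same symbol as above.)
combine: 4πI² = 245·4/105·4/105 = 16/45
take √, sign +1: I = 0.16820883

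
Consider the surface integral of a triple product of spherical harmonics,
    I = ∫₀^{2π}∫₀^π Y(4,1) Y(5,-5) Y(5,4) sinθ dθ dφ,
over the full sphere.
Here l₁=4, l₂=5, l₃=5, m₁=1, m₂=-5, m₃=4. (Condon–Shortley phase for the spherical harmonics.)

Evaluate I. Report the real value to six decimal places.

0.184127

Rules hold: Σm=0, L=14 even, 1≤5≤9.
N = 9·11·11 = 1089
Δ = 4!·4!·6!/15! = 1/3153150
Racah Σ t=0..4: t=0:+1/69120 t=1:−1/1728 t=2:+1/576 t=3:−1/1728 t=4:+1/69120 = 7/11520
⇒ 3j(4 5 5; 0 0 0)² = 2/143, sgn -1
Racah Σ t=0..0: t=0:+1/103680 = 1/103680
⇒ 3j(4 5 5; 1 -5 4)² = 4/143, sgn -1
4πI² = N·(3j₀)²·(3jₘ)² = 72/169
I = +1·√(0.426036/4π) = 0.18412721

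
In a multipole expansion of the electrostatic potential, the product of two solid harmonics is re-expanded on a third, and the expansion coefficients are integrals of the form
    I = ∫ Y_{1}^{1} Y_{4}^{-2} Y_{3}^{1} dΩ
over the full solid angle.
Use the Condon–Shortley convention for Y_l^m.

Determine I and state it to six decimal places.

Rules hold: Σm=0, L=8 even, 3≤3≤5.
N = 3·9·7 = 189
Δ = 2!·0!·6!/9! = 1/252
Racah Σ t=1..1: t=1:−1/36 = -1/36
⇒ 3j(1 4 3; 0 0 0)² = 4/63, sgn +1
Racah Σ t=0..0: t=0:+1/96 = 1/96
⇒ 3j(1 4 3; 1 -2 1)² = 5/84, sgn +1
4πI² = N·(3j₀)²·(3jₘ)² = 5/7
I = +1·√(0.714286/4π) = 0.23841361

0.238414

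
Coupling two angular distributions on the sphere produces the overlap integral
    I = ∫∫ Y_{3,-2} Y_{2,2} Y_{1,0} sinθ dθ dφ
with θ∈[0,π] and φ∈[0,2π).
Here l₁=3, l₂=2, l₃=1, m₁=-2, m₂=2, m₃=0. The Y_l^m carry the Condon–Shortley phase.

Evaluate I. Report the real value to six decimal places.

0.184674

Checks pass: Σm=0; 6 even; l₃=1∈[1,5].
(2·3+1)(2·2+1)(2·1+1) = 105
Δ: 4! 2! 0! / 7! → 1/105
sum: t=2:+1/4 = 1/4
3j²(3 2 1; 0 0 0) = Δ·Π!·Σ² = 3/35  (sign -1)
sum: t=4:+1/24 = 1/24
3j²(3 2 1; -2 2 0) = Δ·Π!·Σ² = 1/21  (sign -1)
combine: 4πI² = 105·3/35·1/21 = 3/7
take √, sign +1: I = 0.18467439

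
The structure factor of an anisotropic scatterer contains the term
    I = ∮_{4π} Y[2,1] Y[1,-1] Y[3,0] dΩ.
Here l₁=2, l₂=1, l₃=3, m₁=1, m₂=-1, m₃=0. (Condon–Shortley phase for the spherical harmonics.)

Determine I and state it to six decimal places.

0.143048

Rules hold: Σm=0, L=6 even, 1≤3≤3.
N = 5·3·7 = 105
Δ = 0!·4!·2!/7! = 1/105
Racah Σ t=0..0: t=0:+1/4 = 1/4
⇒ 3j(2 1 3; 0 0 0)² = 3/35, sgn -1
Racah Σ t=0..0: t=0:+1/12 = 1/12
⇒ 3j(2 1 3; 1 -1 0)² = 1/35, sgn -1
4πI² = N·(3j₀)²·(3jₘ)² = 9/35
I = +1·√(0.257143/4π) = 0.14304817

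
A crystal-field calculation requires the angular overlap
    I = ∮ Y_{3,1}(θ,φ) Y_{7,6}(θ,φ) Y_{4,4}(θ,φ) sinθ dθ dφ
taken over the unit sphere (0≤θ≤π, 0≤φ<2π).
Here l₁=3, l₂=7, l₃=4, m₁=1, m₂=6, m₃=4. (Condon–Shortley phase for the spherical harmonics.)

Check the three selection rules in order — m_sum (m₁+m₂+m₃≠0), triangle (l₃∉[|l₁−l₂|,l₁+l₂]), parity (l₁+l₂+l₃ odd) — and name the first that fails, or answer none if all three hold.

m₁+m₂+m₃ = 1 + 6 + 4 = 11  ✗
triangle: |3−7|=4 ≤ l₃=4 ≤ 3+7=10
parity: l₁+l₂+l₃ = 14 is even

m_sum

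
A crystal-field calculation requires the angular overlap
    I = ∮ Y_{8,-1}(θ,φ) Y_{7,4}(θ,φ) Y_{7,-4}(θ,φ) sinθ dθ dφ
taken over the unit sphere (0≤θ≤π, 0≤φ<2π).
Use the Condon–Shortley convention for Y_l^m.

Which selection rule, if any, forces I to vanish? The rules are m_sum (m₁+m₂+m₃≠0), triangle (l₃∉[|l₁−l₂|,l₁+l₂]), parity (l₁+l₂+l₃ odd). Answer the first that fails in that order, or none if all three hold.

Σmᵢ = -1  ✗
l₃∈[|l₁−l₂|,l₁+l₂]=[1,15], have l₃=7
Σlᵢ = 22 ⇒ even

m_sum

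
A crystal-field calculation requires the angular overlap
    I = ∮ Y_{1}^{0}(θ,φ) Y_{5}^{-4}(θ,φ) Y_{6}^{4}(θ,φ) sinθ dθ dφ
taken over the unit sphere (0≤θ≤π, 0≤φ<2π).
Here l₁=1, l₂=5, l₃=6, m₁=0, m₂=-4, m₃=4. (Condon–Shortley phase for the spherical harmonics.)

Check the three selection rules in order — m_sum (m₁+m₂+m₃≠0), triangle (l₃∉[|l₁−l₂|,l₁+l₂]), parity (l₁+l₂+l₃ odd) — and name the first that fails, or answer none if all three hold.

m₁+m₂+m₃ = 0 − 4 + 4 = 0  ✓
triangle: |1−5|=4 ≤ l₃=6 ≤ 1+5=6  ✓
parity: l₁+l₂+l₃ = 12 is even  ✓

none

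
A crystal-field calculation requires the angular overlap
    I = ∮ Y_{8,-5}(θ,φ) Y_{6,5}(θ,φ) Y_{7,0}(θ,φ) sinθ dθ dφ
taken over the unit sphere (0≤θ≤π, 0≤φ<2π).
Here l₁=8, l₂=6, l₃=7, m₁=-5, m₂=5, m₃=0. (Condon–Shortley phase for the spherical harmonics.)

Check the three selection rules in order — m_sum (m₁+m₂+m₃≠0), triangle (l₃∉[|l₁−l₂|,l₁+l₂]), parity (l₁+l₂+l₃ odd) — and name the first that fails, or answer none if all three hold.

azimuthal sum: -5 + 5 + 0 = 0  ✓
2 ≤ 7 ≤ 14 (triangle on l)  ✓
L = 8 + 6 + 7 = 21 (odd)  ✗

parity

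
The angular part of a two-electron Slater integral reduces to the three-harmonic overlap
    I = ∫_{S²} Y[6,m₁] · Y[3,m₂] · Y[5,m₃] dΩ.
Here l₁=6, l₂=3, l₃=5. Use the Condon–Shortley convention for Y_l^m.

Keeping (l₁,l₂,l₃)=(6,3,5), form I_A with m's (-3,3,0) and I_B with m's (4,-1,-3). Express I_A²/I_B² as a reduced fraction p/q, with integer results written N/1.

14/5

Same 6,3,5: normalisation and zero-m 3j drop out of the ratio.
A: Δ: 4! 8! 2! / 15! → 1/675675; sum: t=4:+1/34560 = 1/34560; 3j²(6 3 5; -3 3 0) = Δ·Π!·Σ² = 4/143  (sign -1)
B: Δ: 4! 8! 2! / 15! → 1/675675; sum: t=0:+1/69120 t=1:−1/30240 t=2:+1/322560 = -1/64512; 3j²(6 3 5; 4 -1 -3) = Δ·Π!·Σ² = 10/1001  (sign -1)
I_A²/I_B² = (4/143)/(10/1001) = 14/5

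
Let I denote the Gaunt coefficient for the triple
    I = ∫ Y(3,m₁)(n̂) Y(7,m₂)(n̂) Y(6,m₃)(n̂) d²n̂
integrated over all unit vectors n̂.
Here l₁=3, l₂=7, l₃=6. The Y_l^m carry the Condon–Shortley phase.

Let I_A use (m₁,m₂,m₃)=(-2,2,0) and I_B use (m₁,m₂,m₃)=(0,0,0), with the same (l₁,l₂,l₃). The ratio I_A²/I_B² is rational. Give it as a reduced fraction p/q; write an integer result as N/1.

5/14

Shared (l₁,l₂,l₃)=(3,7,6): N and (l;000)² cancel in I_A²/I_B².
A: Δ = 4!·2!·10!/17! = 1/2042040; Racah Σ t=3..4: t=3:−1/207360 t=4:+1/345600 = -1/518400; ⇒ 3j(3 7 6; -2 2 0)² = 12/2431, sgn -1
B: Δ = 4!·2!·10!/17! = 1/2042040; Racah Σ t=1..3: t=1:−1/207360 t=2:+1/57600 t=3:−1/207360 = 1/129600; ⇒ 3j(3 7 6; 0 0 0)² = 168/12155, sgn +1
I_A²/I_B² = (12/2431)/(168/12155) = 5/14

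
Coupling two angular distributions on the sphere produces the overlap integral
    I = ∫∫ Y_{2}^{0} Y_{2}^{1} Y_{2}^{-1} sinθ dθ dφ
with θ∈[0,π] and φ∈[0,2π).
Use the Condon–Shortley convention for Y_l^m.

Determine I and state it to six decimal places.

-0.090112

m-sum 0 ✓  L=6 even ✓  0≤2≤4 ✓
Π(2lᵢ+1) = 5×5×5 = 125
triangle coeff Δ(2,2,2) = 1/630
Σ_t [0,2]: t=0:+1/8 t=1:−1/1 t=2:+1/8 = -3/4
(3j)²=2/35 [(2 2 2; 0 0 0)], sign=-1
Σ_t [1,2]: t=1:−1/2 t=2:+1/4 = -1/4
(3j)²=1/70 [(2 2 2; 0 1 -1)], sign=+1
⇒ 4πI² = 5/49
I = (-1)√(5/49/(4π)) = -0.09011188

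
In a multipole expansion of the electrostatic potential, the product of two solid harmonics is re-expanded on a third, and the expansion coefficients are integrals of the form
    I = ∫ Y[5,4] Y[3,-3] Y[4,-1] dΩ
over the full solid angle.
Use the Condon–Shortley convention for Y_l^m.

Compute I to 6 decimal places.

m-sum 0 ✓  L=12 even ✓  2≤4≤8 ✓
Π(2lᵢ+1) = 11×7×9 = 693
triangle coeff Δ(5,3,4) = 1/180180
Σ_t [1,3]: t=1:−1/576 t=2:+1/144 t=3:−1/576 = 1/288
(3j)²=20/1001 [(5 3 4; 0 0 0)], sign=+1
Σ_t [0,0]: t=0:+1/5760 = 1/5760
(3j)²=9/286 [(5 3 4; 4 -3 -1)], sign=-1
⇒ 4πI² = 810/1859
I = (-1)√(810/1859/(4π)) = -0.18620781

-0.186208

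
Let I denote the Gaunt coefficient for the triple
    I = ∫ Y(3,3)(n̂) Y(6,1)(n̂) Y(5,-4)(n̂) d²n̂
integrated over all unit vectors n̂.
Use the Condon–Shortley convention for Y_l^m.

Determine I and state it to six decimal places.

m-sum 0 ✓  L=14 even ✓  3≤5≤9 ✓
Π(2lᵢ+1) = 7×13×11 = 1001
triangle coeff Δ(3,6,5) = 1/675675
Σ_t [1,3]: t=1:−1/8640 t=2:+1/2304 t=3:−1/8640 = 7/34560
(3j)²=7/429 [(3 6 5; 0 0 0)], sign=-1
Σ_t [0,0]: t=0:+1/241920 = 1/241920
(3j)²=4/1001 [(3 6 5; 3 1 -4)], sign=-1
⇒ 4πI² = 28/429
I = (+1)√(28/429/(4π)) = 0.07206849

0.072068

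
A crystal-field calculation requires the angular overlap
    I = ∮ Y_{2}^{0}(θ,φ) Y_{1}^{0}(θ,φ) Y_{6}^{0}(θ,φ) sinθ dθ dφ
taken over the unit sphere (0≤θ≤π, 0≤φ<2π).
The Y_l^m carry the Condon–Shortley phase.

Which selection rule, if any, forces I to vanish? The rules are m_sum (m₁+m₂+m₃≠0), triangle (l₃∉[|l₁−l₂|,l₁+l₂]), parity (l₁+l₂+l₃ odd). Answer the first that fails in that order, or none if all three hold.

azimuthal sum: 0 + 0 + 0 = 0  ✓
1 ≤ 6 ≤ 3 (triangle on l)  ✗
L = 2 + 1 + 6 = 9 (odd)

triangle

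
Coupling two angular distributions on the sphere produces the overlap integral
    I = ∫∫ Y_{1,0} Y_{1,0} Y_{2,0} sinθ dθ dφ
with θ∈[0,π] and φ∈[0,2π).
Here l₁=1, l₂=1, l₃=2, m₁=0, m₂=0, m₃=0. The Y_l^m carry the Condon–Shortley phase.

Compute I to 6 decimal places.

Rules hold: Σm=0, L=4 even, 0≤2≤2.
N = 3·3·5 = 45
Δ = 0!·2!·2!/5! = 1/30
Racah Σ t=0..0: t=0:+1/1 = 1/1
⇒ 3j(1 1 2; 0 0 0)² = 2/15, sgn +1
(m-triple is (0,0,0) — same symbol as above.)
4πI² = N·(3j₀)²·(3jₘ)² = 4/5
I = +1·√(0.8/4π) = 0.25231325

0.252313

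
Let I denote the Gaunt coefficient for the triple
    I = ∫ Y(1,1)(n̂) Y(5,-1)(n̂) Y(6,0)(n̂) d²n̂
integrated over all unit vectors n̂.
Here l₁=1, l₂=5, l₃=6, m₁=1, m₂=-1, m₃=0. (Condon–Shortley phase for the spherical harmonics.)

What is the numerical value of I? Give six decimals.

Checks pass: Σm=0; 12 even; l₃=6∈[4,6].
(2·1+1)(2·5+1)(2·6+1) = 429
Δ: 0! 2! 10! / 13! → 1/858
sum: t=0:+1/14400 = 1/14400
3j²(1 5 6; 0 0 0) = Δ·Π!·Σ² = 6/143  (sign +1)
sum: t=0:+1/34560 = 1/34560
3j²(1 5 6; 1 -1 0) = Δ·Π!·Σ² = 5/286  (sign +1)
combine: 4πI² = 429·6/143·5/286 = 45/143
take √, sign +1: I = 0.15824621

0.158246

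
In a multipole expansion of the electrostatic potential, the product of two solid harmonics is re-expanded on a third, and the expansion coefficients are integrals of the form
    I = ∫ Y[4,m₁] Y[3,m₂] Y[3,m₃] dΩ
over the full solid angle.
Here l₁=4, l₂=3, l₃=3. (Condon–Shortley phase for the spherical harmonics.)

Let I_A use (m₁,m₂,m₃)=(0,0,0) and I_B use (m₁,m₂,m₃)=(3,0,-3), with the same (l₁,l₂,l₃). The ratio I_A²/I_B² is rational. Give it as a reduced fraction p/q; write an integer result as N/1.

4/7

l's match ⇒ only the (l;m) 3-j factors differ between A and B.
A: triangle coeff Δ(4,3,3) = 1/34650; Σ_t [1,3]: t=1:−1/72 t=2:+1/16 t=3:−1/72 = 5/144; (3j)²=2/77 [(4 3 3; 0 0 0)], sign=-1
B: triangle coeff Δ(4,3,3) = 1/34650; Σ_t [1,1]: t=1:−1/288 = -1/288; (3j)²=1/22 [(4 3 3; 3 0 -3)], sign=-1
I_A²/I_B² = (2/77)/(1/22) = 4/7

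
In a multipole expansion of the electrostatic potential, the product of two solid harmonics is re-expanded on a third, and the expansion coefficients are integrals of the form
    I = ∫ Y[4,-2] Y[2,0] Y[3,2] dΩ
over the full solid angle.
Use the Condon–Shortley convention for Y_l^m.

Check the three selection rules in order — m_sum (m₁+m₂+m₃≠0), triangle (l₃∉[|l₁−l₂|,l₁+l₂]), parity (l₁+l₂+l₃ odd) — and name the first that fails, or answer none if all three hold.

parity

azimuthal sum: -2 + 0 + 2 = 0  ✓
2 ≤ 3 ≤ 6 (triangle on l)  ✓
L = 4 + 2 + 3 = 9 (odd)  ✗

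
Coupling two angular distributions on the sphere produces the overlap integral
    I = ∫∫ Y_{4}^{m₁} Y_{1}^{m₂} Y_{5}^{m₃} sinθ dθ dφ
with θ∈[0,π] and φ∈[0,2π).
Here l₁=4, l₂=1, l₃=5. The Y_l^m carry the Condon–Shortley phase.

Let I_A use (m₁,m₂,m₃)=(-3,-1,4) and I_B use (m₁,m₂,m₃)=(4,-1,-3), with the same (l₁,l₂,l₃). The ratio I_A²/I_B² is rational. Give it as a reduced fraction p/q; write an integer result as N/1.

Same 4,1,5: normalisation and zero-m 3j drop out of the ratio.
A: Δ: 0! 8! 2! / 11! → 1/495; sum: t=0:+1/10080 = 1/10080; 3j²(4 1 5; -3 -1 4) = Δ·Π!·Σ² = 4/55  (sign -1)
B: Δ: 0! 8! 2! / 11! → 1/495; sum: t=0:+1/80640 = 1/80640; 3j²(4 1 5; 4 -1 -3) = Δ·Π!·Σ² = 1/495  (sign +1)
I_A²/I_B² = (4/55)/(1/495) = 36/1

36/1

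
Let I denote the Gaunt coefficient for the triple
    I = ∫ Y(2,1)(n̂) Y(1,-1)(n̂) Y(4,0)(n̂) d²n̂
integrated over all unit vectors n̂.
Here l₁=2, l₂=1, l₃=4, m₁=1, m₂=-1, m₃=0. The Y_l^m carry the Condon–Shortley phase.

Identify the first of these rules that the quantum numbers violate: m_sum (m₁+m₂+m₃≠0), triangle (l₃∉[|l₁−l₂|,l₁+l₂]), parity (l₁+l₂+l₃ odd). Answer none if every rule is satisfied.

triangle

azimuthal sum: 1 − 1 + 0 = 0  ✓
1 ≤ 4 ≤ 3 (triangle on l)  ✗
L = 2 + 1 + 4 = 7 (odd)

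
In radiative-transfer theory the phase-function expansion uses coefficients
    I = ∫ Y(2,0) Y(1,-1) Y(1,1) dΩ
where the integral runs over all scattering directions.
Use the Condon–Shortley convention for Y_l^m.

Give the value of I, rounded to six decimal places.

0.126157

Checks pass: Σm=0; 4 even; l₃=1∈[1,3].
(2·2+1)(2·1+1)(2·1+1) = 45
Δ: 2! 2! 0! / 5! → 1/30
sum: t=1:−1/1 = -1/1
3j²(2 1 1; 0 0 0) = Δ·Π!·Σ² = 2/15  (sign +1)
sum: t=0:+1/4 = 1/4
3j²(2 1 1; 0 -1 1) = Δ·Π!·Σ² = 1/30  (sign +1)
combine: 4πI² = 45·2/15·1/30 = 1/5
take √, sign +1: I = 0.12615663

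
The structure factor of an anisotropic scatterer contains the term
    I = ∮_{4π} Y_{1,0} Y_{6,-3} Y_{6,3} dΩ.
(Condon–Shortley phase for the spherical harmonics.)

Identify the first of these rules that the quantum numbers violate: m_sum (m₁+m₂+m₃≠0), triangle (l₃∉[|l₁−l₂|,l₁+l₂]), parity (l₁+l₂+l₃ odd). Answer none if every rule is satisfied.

Σmᵢ = 0  ✓
l₃∈[|l₁−l₂|,l₁+l₂]=[5,7], have l₃=6  ✓
Σlᵢ = 13 ⇒ odd  ✗

parity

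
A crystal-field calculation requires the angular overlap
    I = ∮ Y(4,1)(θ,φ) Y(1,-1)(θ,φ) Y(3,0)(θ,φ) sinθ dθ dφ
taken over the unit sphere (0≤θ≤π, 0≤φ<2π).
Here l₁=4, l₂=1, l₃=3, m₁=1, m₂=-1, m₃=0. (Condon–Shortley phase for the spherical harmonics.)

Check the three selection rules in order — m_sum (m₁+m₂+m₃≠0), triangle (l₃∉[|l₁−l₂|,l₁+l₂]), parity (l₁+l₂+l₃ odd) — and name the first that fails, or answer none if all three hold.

Σmᵢ = 0  ✓
l₃∈[|l₁−l₂|,l₁+l₂]=[3,5], have l₃=3  ✓
Σlᵢ = 8 ⇒ even  ✓

none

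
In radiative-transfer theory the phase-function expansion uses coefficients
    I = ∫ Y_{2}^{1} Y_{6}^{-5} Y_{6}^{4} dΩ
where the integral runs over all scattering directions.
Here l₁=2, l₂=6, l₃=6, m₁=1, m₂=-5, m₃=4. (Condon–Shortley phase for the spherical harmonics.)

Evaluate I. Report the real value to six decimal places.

m-sum 0 ✓  L=14 even ✓  4≤6≤8 ✓
Π(2lᵢ+1) = 5×13×13 = 845
triangle coeff Δ(2,6,6) = 1/90090
Σ_t [0,2]: t=0:+1/69120 t=1:−1/14400 t=2:+1/69120 = -7/172800
(3j)²=14/715 [(2 6 6; 0 0 0)], sign=-1
Σ_t [0,1]: t=0:+1/725760 t=1:−1/7257600 = 1/806400
(3j)²=27/910 [(2 6 6; 1 -5 4)], sign=+1
⇒ 4πI² = 27/55
I = (-1)√(27/55/(4π)) = -0.19764945

-0.197649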